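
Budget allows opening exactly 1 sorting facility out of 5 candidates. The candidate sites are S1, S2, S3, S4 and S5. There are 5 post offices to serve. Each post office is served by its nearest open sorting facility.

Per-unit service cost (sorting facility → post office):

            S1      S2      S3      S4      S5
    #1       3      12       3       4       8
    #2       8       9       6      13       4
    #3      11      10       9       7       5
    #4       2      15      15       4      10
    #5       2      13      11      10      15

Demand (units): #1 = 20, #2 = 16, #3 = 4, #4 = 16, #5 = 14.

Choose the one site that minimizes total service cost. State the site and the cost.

Choose S1 only; total service cost 292.

With exactly 1 open, each post office uses its cheapest among the chosen.
{S1}: #1→S1 3·20=60, #2→S1 8·16=128, #3→S1 11·4=44, #4→S1 2·16=32, #5→S1 2·14=28. Service cost 292.
{S4}: service cost 520
{S3}: service cost 586
Among all 5 size-1 choices, {S1} is lowest.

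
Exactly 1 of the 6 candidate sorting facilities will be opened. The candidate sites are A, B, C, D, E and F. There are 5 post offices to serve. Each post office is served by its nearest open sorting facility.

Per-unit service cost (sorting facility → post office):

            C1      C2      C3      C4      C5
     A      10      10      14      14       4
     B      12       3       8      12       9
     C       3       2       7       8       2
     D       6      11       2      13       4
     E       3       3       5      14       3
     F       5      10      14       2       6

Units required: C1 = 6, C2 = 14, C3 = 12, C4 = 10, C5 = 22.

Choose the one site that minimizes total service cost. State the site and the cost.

With exactly 1 open, each post office uses its cheapest among the chosen.
{C}: C1→C 3·6=18, C2→C 2·14=28, C3→C 7·12=84, C4→C 8·10=80, C5→C 2·22=44. Service cost 254.
{E}: service cost 326
{D}: service cost 432
Among all 6 size-1 choices, {C} is lowest.

Choose C only; total service cost 254.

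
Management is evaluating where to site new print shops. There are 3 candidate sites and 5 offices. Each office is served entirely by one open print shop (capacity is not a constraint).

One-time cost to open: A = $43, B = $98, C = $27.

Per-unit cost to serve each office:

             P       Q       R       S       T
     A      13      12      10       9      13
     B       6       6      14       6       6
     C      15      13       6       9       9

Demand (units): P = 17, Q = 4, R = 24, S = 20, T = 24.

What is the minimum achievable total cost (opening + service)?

For any fixed open set, each office goes to its cheapest open site; total = fixed + service.
{B, C}: P→B 6·17=102, Q→B 6·4=24, R→C 6·24=144, S→B 6·20=120, T→B 6·24=144. Service 534; fixed 125; total 659.
{A, B, C}: service 534 + fixed 168 = 702
{A, B}: service 630 + fixed 141 = 771
{C}: service 847 + fixed 27 = 874
No other subset beats 659.

Minimum total cost: 659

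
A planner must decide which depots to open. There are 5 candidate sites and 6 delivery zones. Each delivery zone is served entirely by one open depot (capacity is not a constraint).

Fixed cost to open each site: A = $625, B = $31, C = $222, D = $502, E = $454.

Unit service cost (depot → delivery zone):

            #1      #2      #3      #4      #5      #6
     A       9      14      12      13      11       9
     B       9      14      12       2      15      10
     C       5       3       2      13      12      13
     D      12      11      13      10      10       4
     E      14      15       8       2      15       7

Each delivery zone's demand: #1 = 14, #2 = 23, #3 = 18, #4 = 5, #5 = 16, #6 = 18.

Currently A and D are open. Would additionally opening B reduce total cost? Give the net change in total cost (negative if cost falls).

Current service cost with {A, D}: 877.
Adding B: each delivery zone re-picks its cheapest; new service cost 837, saving 40.
Extra fixed cost: 31. Net change = 31 − 40 = -9.
(Totals: 2004 → 1995.)

Yes — net change −9 (cost falls by 9).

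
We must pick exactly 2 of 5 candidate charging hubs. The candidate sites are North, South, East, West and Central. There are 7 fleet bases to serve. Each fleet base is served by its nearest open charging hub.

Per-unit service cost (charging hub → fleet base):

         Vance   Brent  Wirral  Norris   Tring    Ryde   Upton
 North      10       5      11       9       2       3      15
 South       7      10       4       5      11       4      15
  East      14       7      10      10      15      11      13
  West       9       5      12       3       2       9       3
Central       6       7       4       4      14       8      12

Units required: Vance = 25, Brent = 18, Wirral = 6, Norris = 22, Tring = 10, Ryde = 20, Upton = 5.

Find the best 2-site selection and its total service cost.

With exactly 2 open, each fleet base uses its cheapest among the chosen.
{South, West}: Vance→South 7·25=175, Brent→West 5·18=90, Wirral→South 4·6=24, Norris→West 3·22=66, Tring→West 2·10=20, Ryde→South 4·20=80, Upton→West 3·5=15. Service cost 470.
{North, Central}: service cost 492
{West, Central}: service cost 525
Among all 10 size-2 choices, {South, West} is lowest.

Choose South and West; total service cost 470.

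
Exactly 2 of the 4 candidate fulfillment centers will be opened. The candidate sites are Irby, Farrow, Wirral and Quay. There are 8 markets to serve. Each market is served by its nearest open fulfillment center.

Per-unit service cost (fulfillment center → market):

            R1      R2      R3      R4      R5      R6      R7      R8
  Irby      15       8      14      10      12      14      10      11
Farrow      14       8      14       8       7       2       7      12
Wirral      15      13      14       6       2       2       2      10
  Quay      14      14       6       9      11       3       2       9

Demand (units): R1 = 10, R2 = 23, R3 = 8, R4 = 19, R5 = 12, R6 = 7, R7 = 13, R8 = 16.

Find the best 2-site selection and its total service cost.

With exactly 2 open, each market uses its cheapest among the chosen.
{Farrow, Wirral}: R1→Farrow 14·10=140, R2→Farrow 8·23=184, R3→Farrow 14·8=112, R4→Wirral 6·19=114, R5→Wirral 2·12=24, R6→Farrow 2·7=14, R7→Wirral 2·13=26, R8→Wirral 10·16=160. Service cost 774.
{Irby, Wirral}: service cost 784
{Farrow, Quay}: service cost 792
Among all 6 size-2 choices, {Farrow, Wirral} is lowest.

Choose Farrow and Wirral; total service cost 774.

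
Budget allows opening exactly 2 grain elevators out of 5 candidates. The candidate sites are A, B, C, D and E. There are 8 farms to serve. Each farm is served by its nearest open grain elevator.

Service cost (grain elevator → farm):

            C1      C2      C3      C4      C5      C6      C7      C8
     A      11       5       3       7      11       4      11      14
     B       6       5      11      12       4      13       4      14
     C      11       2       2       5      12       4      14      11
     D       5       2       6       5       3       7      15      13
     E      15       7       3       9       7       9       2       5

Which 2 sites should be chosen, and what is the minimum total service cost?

With exactly 2 open, each farm uses its cheapest among the chosen.
{D, E}: C1→D 5, C2→D 2, C3→E 3, C4→D 5, C5→D 3, C6→D 7, C7→E 2, C8→E 5. Service cost 32.
{B, C}: service cost 38
{C, E}: service cost 38
Among all 10 size-2 choices, {D, E} is lowest.

Choose D and E; total service cost 32.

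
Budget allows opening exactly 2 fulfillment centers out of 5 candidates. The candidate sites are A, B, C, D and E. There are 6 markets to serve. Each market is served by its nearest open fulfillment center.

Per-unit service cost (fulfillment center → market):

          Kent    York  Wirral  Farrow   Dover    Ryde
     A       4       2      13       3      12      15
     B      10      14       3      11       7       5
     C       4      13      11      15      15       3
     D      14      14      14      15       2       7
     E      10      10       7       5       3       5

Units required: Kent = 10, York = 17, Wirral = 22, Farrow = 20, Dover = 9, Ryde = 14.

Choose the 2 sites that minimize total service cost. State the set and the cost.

Choose A and B; total service cost 333.

With exactly 2 open, each market uses its cheapest among the chosen.
{A, B}: Kent→A 4·10=40, York→A 2·17=34, Wirral→B 3·22=66, Farrow→A 3·20=60, Dover→B 7·9=63, Ryde→B 5·14=70. Service cost 333.
{A, E}: service cost 385
{A, C}: service cost 526
Among all 10 size-2 choices, {A, B} is lowest.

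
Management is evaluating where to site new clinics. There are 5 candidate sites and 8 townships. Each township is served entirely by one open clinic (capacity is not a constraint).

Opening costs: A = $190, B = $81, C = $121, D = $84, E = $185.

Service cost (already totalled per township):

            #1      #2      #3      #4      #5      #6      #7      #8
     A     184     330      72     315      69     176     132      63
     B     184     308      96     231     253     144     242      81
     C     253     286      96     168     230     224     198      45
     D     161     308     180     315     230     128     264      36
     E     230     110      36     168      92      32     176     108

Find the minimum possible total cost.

Minimum total cost: 1080

For any fixed open set, each township goes to its cheapest open site; total = fixed + service.
{D, E}: #1→D 161, #2→E 110, #3→E 36, #4→E 168, #5→E 92, #6→E 32, #7→E 176, #8→D 36. Service 811; fixed 269; total 1080.
{E}: service 952 + fixed 185 = 1137
{B, E}: service 879 + fixed 266 = 1145
{A, B, C, D, E}: #1→D 161, #2→E 110, #3→E 36, #4→C 168, #5→A 69, #6→E 32, #7→A 132, #8→D 36. Service 744; fixed 661; total 1405.
No other subset beats 1080.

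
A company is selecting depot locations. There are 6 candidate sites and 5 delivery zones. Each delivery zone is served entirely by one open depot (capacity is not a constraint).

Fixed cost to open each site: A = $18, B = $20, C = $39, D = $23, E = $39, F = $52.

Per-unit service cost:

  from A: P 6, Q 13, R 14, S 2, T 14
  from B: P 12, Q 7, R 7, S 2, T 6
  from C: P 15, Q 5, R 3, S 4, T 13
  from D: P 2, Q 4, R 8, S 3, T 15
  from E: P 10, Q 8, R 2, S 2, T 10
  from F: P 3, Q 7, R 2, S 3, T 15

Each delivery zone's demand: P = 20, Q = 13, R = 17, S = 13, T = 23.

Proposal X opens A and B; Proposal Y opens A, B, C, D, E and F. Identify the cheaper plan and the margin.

Proposal X: {A, B}: P→A 6·20=120, Q→B 7·13=91, R→B 7·17=119, S→A 2·13=26, T→B 6·23=138. Service 494; fixed 38; total 532.
Proposal Y: {A, B, C, D, E, F}: P→D 2·20=40, Q→D 4·13=52, R→E 2·17=34, S→A 2·13=26, T→B 6·23=138. Service 290; fixed 191; total 481.
Difference: |532 − 481| = 51.

Proposal Y is cheaper by 51.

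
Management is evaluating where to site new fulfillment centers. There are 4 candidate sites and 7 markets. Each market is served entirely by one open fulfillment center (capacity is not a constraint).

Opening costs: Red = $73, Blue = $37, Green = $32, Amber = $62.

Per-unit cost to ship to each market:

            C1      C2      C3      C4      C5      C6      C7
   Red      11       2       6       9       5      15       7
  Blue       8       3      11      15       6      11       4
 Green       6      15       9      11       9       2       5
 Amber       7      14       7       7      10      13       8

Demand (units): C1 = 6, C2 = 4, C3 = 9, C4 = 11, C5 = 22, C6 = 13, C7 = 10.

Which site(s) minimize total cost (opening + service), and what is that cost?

Open Red and Green; minimum total cost 488.

For any fixed open set, each market goes to its cheapest open site; total = fixed + service.
{Red, Green}: C1→Green 6·6=36, C2→Red 2·4=8, C3→Red 6·9=54, C4→Red 9·11=99, C5→Red 5·22=110, C6→Green 2·13=26, C7→Green 5·10=50. Service 383; fixed 105; total 488.
{Red, Blue, Green}: C1→Green 6·6=36, C2→Red 2·4=8, C3→Red 6·9=54, C4→Red 9·11=99, C5→Red 5·22=110, C6→Green 2·13=26, C7→Blue 4·10=40. Service 373; fixed 142; total 515.
{Blue, Green}: service 448 + fixed 69 = 517
{Red, Blue, Green, Amber}: C1→Green 6·6=36, C2→Red 2·4=8, C3→Red 6·9=54, C4→Amber 7·11=77, C5→Red 5·22=110, C6→Green 2·13=26, C7→Blue 4·10=40. Service 351; fixed 204; total 555.
No other subset beats 488.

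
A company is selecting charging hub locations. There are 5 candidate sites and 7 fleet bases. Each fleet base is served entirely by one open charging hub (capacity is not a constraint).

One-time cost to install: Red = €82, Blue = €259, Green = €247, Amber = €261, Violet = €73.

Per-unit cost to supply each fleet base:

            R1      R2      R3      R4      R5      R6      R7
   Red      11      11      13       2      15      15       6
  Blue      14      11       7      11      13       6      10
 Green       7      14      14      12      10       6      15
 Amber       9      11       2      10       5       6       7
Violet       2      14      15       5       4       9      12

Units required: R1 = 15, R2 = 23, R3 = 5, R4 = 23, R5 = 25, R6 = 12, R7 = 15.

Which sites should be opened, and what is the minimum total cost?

For any fixed open set, each fleet base goes to its cheapest open site; total = fixed + service.
{Red, Violet}: R1→Violet 2·15=30, R2→Red 11·23=253, R3→Red 13·5=65, R4→Red 2·23=46, R5→Violet 4·25=100, R6→Violet 9·12=108, R7→Red 6·15=90. Service 692; fixed 155; total 847.
{Violet}: service 930 + fixed 73 = 1003
{Red, Amber, Violet}: R1→Violet 2·15=30, R2→Red 11·23=253, R3→Amber 2·5=10, R4→Red 2·23=46, R5→Violet 4·25=100, R6→Amber 6·12=72, R7→Red 6·15=90. Service 601; fixed 416; total 1017.
{Red, Blue, Green, Amber, Violet}: service 601 + fixed 922 = 1523
No other subset beats 847.

Open Red and Violet; minimum total cost 847.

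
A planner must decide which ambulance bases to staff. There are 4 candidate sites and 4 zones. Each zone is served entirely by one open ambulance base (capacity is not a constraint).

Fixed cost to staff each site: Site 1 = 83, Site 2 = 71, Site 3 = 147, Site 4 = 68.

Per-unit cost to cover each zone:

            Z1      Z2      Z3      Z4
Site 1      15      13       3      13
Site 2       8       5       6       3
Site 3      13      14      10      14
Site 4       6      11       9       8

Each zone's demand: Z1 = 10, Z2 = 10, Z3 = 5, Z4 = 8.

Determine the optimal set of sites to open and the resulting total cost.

Open Site 2 only; minimum total cost 255.

For any fixed open set, each zone goes to its cheapest open site; total = fixed + service.
{Site 2}: Z1→Site 2 8·10=80, Z2→Site 2 5·10=50, Z3→Site 2 6·5=30, Z4→Site 2 3·8=24. Service 184; fixed 71; total 255.
{Site 2, Site 4}: service 164 + fixed 139 = 303
{Site 1, Site 2}: service 169 + fixed 154 = 323
{Site 1, Site 2, Site 3, Site 4}: service 149 + fixed 369 = 518
No other subset beats 255.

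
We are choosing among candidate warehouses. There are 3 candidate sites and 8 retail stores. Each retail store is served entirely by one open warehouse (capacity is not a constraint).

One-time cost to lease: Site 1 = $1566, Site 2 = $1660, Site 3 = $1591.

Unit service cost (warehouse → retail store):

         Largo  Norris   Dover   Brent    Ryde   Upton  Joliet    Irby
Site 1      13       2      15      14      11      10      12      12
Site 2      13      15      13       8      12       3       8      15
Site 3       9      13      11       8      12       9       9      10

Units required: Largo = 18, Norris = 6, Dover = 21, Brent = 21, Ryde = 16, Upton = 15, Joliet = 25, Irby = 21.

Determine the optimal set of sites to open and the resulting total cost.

For any fixed open set, each retail store goes to its cheapest open site; total = fixed + service.
{Site 3}: Largo→Site 3 9·18=162, Norris→Site 3 13·6=78, Dover→Site 3 11·21=231, Brent→Site 3 8·21=168, Ryde→Site 3 12·16=192, Upton→Site 3 9·15=135, Joliet→Site 3 9·25=225, Irby→Site 3 10·21=210. Service 1401; fixed 1591; total 2992.
{Site 2}: service 1517 + fixed 1660 = 3177
{Site 1}: Largo→Site 1 13·18=234, Norris→Site 1 2·6=12, Dover→Site 1 15·21=315, Brent→Site 1 14·21=294, Ryde→Site 1 11·16=176, Upton→Site 1 10·15=150, Joliet→Site 1 12·25=300, Irby→Site 1 12·21=252. Service 1733; fixed 1566; total 3299.
{Site 1, Site 2, Site 3}: Largo→Site 3 9·18=162, Norris→Site 1 2·6=12, Dover→Site 3 11·21=231, Brent→Site 2 8·21=168, Ryde→Site 1 11·16=176, Upton→Site 2 3·15=45, Joliet→Site 2 8·25=200, Irby→Site 3 10·21=210. Service 1204; fixed 4817; total 6021.
No other subset beats 2992.

Open Site 3 only; minimum total cost 2992.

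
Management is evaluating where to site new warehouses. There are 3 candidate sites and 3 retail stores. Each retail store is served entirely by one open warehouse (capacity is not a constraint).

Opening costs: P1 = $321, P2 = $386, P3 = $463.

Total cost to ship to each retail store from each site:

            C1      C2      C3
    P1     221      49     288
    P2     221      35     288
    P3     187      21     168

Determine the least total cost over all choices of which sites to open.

For any fixed open set, each retail store goes to its cheapest open site; total = fixed + service.
{P3}: C1→P3 187, C2→P3 21, C3→P3 168. Service 376; fixed 463; total 839.
{P1}: service 558 + fixed 321 = 879
{P2}: service 544 + fixed 386 = 930
{P1, P2, P3}: C1→P3 187, C2→P3 21, C3→P3 168. Service 376; fixed 1170; total 1546.
No other subset beats 839.

Minimum total cost: 839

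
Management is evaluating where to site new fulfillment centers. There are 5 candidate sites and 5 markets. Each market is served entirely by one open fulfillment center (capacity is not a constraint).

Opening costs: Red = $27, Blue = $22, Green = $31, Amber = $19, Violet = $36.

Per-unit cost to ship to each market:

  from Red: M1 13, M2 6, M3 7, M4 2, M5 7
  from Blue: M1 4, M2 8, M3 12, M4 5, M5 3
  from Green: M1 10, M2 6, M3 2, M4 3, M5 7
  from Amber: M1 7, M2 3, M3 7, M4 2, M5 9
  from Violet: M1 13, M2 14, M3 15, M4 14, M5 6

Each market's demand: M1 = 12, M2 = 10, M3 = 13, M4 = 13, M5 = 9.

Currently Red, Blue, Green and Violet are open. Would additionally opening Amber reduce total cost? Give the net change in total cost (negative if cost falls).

Yes — net change −11 (cost falls by 11).

Current service cost with {Red, Blue, Green, Violet}: 187.
Adding Amber: each market re-picks its cheapest; new service cost 157, saving 30.
Extra fixed cost: 19. Net change = 19 − 30 = -11.
(Totals: 303 → 292.)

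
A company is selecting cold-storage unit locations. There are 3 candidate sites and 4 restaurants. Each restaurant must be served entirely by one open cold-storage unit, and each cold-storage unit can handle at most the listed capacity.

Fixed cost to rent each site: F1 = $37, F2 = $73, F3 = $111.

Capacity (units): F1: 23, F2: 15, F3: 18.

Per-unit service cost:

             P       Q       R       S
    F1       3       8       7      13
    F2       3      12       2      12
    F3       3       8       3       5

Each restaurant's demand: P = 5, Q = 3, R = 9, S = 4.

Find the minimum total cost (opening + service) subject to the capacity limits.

Minimum total cost: 191

Open {F1}: P→F1 3·5=15, Q→F1 8·3=24, R→F1 7·9=63, S→F1 13·4=52.
Loads: F1 carries 21/23. Service 154; fixed 37; total 191.
Next best feasible plan costs 215.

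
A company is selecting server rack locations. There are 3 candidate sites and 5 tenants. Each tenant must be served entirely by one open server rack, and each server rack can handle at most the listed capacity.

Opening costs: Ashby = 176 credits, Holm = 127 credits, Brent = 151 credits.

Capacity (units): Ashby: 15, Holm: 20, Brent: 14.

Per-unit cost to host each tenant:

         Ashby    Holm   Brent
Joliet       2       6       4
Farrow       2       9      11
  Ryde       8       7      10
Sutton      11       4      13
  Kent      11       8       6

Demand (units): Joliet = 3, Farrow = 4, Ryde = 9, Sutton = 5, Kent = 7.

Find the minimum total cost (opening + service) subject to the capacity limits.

Minimum total cost: 451

Open {Holm, Brent}: Joliet→Brent 4·3=12, Farrow→Holm 9·4=36, Ryde→Holm 7·9=63, Sutton→Holm 4·5=20, Kent→Brent 6·7=42.
Loads: Holm carries 18/20, Brent carries 10/14. Service 173; fixed 278; total 451.
Next best feasible plan costs 459.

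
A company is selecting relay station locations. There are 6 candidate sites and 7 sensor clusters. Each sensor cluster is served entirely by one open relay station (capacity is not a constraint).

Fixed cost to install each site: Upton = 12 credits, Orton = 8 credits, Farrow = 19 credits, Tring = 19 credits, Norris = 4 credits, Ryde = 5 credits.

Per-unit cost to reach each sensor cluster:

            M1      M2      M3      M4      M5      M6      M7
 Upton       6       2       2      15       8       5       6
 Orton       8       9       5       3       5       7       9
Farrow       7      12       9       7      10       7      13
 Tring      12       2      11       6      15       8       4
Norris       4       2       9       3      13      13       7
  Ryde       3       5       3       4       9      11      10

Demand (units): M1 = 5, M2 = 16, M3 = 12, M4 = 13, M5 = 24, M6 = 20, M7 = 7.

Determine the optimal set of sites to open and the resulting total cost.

Open Upton, Orton and Ryde; minimum total cost 397.

For any fixed open set, each sensor cluster goes to its cheapest open site; total = fixed + service.
{Upton, Orton, Ryde}: M1→Ryde 3·5=15, M2→Upton 2·16=32, M3→Upton 2·12=24, M4→Orton 3·13=39, M5→Orton 5·24=120, M6→Upton 5·20=100, M7→Upton 6·7=42. Service 372; fixed 25; total 397.
{Upton, Orton, Norris}: M1→Norris 4·5=20, M2→Upton 2·16=32, M3→Upton 2·12=24, M4→Orton 3·13=39, M5→Orton 5·24=120, M6→Upton 5·20=100, M7→Upton 6·7=42. Service 377; fixed 24; total 401.
{Upton, Orton, Norris, Ryde}: service 372 + fixed 29 = 401
{Upton, Orton, Farrow, Tring, Norris, Ryde}: service 358 + fixed 67 = 425
No other subset beats 397.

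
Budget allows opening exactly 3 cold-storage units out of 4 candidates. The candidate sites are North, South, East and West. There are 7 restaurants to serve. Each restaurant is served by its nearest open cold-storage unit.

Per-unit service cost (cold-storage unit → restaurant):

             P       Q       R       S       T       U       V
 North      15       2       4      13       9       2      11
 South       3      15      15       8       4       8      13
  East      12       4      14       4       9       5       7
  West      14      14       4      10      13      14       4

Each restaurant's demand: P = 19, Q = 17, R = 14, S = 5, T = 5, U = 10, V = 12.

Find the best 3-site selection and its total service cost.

With exactly 3 open, each restaurant uses its cheapest among the chosen.
{North, South, West}: P→South 3·19=57, Q→North 2·17=34, R→North 4·14=56, S→South 8·5=40, T→South 4·5=20, U→North 2·10=20, V→West 4·12=48. Service cost 275.
{North, South, East}: service cost 291
{South, East, West}: service cost 319
Among all 4 size-3 choices, {North, South, West} is lowest.

Choose North, South and West; total service cost 275.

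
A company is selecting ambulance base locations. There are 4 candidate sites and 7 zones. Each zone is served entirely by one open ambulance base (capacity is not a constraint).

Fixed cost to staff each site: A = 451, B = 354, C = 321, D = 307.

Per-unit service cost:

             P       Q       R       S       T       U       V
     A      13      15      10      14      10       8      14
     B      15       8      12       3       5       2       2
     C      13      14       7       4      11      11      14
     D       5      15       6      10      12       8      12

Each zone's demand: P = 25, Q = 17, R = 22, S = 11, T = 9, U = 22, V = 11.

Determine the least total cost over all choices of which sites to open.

Minimum total cost: 1198

For any fixed open set, each zone goes to its cheapest open site; total = fixed + service.
{B, D}: P→D 5·25=125, Q→B 8·17=136, R→D 6·22=132, S→B 3·11=33, T→B 5·9=45, U→B 2·22=44, V→B 2·11=22. Service 537; fixed 661; total 1198.
{B}: service 919 + fixed 354 = 1273
{D}: P→D 5·25=125, Q→D 15·17=255, R→D 6·22=132, S→D 10·11=110, T→D 12·9=108, U→D 8·22=176, V→D 12·11=132. Service 1038; fixed 307; total 1345.
{A, B, C, D}: service 537 + fixed 1433 = 1970
No other subset beats 1198.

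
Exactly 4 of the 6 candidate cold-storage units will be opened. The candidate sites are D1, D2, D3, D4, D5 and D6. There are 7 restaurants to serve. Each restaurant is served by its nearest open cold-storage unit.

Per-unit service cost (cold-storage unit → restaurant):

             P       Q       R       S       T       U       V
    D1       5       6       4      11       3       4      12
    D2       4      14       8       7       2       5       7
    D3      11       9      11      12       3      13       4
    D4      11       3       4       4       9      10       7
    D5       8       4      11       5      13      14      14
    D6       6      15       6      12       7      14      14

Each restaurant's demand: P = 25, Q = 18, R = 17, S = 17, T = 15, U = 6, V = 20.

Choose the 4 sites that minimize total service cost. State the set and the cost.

Choose D1, D2, D3 and D4; total service cost 424.

With exactly 4 open, each restaurant uses its cheapest among the chosen.
{D1, D2, D3, D4}: P→D2 4·25=100, Q→D4 3·18=54, R→D1 4·17=68, S→D4 4·17=68, T→D2 2·15=30, U→D1 4·6=24, V→D3 4·20=80. Service cost 424.
{D2, D3, D4, D5}: service cost 430
{D2, D3, D4, D6}: service cost 430
Among all 15 size-4 choices, {D1, D2, D3, D4} is lowest.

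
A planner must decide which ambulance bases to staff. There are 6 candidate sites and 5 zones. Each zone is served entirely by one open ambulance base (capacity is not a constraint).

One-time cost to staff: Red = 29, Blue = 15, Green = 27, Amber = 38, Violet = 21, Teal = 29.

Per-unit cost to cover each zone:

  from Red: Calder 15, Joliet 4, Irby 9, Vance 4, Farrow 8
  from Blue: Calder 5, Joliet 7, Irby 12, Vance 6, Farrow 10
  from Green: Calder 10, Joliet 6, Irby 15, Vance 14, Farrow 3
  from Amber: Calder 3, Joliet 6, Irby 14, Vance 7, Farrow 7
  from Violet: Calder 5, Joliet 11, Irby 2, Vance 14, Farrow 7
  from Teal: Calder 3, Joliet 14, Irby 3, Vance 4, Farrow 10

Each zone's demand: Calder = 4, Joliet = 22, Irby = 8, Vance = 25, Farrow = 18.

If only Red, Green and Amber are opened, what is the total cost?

Each zone is assigned to its cheapest site among the open ones.
{Red, Green, Amber}: Calder→Amber 3·4=12, Joliet→Red 4·22=88, Irby→Red 9·8=72, Vance→Red 4·25=100, Farrow→Green 3·18=54. Service 326; fixed 94; total 420.

Total cost: 420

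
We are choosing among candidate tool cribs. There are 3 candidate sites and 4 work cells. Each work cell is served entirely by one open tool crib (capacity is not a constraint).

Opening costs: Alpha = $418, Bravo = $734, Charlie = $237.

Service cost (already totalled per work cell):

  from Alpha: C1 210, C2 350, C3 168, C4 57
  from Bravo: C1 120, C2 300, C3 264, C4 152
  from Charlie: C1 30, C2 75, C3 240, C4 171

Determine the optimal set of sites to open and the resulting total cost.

Open Charlie only; minimum total cost 753.

For any fixed open set, each work cell goes to its cheapest open site; total = fixed + service.
{Charlie}: C1→Charlie 30, C2→Charlie 75, C3→Charlie 240, C4→Charlie 171. Service 516; fixed 237; total 753.
{Alpha, Charlie}: C1→Charlie 30, C2→Charlie 75, C3→Alpha 168, C4→Alpha 57. Service 330; fixed 655; total 985.
{Alpha}: service 785 + fixed 418 = 1203
{Alpha, Bravo, Charlie}: C1→Charlie 30, C2→Charlie 75, C3→Alpha 168, C4→Alpha 57. Service 330; fixed 1389; total 1719.
(All 7 nonempty subsets were checked; Charlie only is lowest.)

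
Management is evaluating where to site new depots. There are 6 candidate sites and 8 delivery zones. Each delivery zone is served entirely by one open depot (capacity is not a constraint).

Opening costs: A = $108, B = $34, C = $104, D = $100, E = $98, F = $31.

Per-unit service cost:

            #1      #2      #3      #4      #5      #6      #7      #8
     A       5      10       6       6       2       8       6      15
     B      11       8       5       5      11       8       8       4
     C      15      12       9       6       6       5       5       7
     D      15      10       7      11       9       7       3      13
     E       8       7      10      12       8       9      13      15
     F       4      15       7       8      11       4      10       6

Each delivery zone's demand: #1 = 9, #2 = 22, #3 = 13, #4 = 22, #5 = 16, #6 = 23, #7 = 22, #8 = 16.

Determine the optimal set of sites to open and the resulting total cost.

Open A, B and F; minimum total cost 880.

For any fixed open set, each delivery zone goes to its cheapest open site; total = fixed + service.
{A, B, F}: #1→F 4·9=36, #2→B 8·22=176, #3→B 5·13=65, #4→B 5·22=110, #5→A 2·16=32, #6→F 4·23=92, #7→A 6·22=132, #8→B 4·16=64. Service 707; fixed 173; total 880.
{A, B, D, F}: service 641 + fixed 273 = 914
{B, C, F}: #1→F 4·9=36, #2→B 8·22=176, #3→B 5·13=65, #4→B 5·22=110, #5→C 6·16=96, #6→F 4·23=92, #7→C 5·22=110, #8→B 4·16=64. Service 749; fixed 169; total 918.
{A, B, C, D, E, F}: service 619 + fixed 475 = 1094
No other subset beats 880.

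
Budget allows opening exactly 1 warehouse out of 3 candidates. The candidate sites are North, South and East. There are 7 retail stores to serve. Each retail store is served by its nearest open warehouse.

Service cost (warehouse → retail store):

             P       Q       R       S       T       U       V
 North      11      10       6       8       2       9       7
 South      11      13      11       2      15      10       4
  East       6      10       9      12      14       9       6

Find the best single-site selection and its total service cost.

Choose North only; total service cost 53.

With exactly 1 open, each retail store uses its cheapest among the chosen.
{North}: P→North 11, Q→North 10, R→North 6, S→North 8, T→North 2, U→North 9, V→North 7. Service cost 53.
{South}: service cost 66
{East}: service cost 66
Among all 3 size-1 choices, {North} is lowest.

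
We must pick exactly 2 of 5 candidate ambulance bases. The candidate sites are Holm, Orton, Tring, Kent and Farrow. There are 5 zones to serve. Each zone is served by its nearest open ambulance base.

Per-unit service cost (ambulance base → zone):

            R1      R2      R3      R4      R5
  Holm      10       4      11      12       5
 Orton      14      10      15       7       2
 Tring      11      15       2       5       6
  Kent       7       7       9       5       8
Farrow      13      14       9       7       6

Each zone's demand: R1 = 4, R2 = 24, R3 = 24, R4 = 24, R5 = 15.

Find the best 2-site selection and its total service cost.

Choose Holm and Tring; total service cost 379.

With exactly 2 open, each zone uses its cheapest among the chosen.
{Holm, Tring}: R1→Holm 10·4=40, R2→Holm 4·24=96, R3→Tring 2·24=48, R4→Tring 5·24=120, R5→Holm 5·15=75. Service cost 379.
{Tring, Kent}: service cost 454
{Orton, Tring}: service cost 482
Among all 10 size-2 choices, {Holm, Tring} is lowest.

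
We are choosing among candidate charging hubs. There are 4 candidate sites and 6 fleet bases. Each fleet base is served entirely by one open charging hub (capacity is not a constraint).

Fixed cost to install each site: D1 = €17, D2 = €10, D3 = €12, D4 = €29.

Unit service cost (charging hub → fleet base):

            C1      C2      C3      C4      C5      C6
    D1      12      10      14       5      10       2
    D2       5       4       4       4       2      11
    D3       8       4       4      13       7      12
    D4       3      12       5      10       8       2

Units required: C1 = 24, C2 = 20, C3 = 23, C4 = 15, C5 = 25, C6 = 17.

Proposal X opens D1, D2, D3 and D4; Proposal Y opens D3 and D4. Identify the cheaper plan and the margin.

Proposal X is cheaper by 188.

Proposal X: {D1, D2, D3, D4}: C1→D4 3·24=72, C2→D2 4·20=80, C3→D2 4·23=92, C4→D2 4·15=60, C5→D2 2·25=50, C6→D1 2·17=34. Service 388; fixed 68; total 456.
Proposal Y: {D3, D4}: C1→D4 3·24=72, C2→D3 4·20=80, C3→D3 4·23=92, C4→D4 10·15=150, C5→D3 7·25=175, C6→D4 2·17=34. Service 603; fixed 41; total 644.
Difference: |456 − 644| = 188.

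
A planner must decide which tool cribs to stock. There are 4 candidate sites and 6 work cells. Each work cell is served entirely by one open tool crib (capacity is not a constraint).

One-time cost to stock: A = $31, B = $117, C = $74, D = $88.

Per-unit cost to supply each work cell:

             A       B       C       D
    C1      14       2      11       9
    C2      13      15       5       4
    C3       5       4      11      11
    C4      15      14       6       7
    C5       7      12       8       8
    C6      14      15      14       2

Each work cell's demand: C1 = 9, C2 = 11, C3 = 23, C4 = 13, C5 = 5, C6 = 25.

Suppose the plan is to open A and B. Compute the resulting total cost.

Total cost: 968

Each work cell is assigned to its cheapest site among the open ones.
{A, B}: C1→B 2·9=18, C2→A 13·11=143, C3→B 4·23=92, C4→B 14·13=182, C5→A 7·5=35, C6→A 14·25=350. Service 820; fixed 148; total 968.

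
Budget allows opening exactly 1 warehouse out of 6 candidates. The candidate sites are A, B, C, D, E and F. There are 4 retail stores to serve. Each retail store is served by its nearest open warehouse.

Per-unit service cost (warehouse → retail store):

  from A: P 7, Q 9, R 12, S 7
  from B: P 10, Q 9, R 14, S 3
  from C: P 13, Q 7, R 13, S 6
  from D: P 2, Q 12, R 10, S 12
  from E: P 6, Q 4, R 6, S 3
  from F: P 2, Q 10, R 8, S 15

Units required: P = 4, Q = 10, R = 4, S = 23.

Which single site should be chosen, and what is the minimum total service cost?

With exactly 1 open, each retail store uses its cheapest among the chosen.
{E}: P→E 6·4=24, Q→E 4·10=40, R→E 6·4=24, S→E 3·23=69. Service cost 157.
{B}: service cost 255
{C}: service cost 312
Among all 6 size-1 choices, {E} is lowest.

Choose E only; total service cost 157.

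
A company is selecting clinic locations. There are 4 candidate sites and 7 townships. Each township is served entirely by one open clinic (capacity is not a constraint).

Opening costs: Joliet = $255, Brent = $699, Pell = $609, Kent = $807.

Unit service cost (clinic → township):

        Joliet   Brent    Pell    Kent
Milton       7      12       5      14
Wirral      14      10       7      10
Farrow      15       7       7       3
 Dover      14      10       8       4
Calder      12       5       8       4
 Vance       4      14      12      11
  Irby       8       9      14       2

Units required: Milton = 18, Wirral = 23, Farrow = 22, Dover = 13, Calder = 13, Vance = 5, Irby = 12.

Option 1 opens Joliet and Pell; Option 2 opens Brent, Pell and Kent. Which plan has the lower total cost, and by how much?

Option 1: {Joliet, Pell}: Milton→Pell 5·18=90, Wirral→Pell 7·23=161, Farrow→Pell 7·22=154, Dover→Pell 8·13=104, Calder→Pell 8·13=104, Vance→Joliet 4·5=20, Irby→Joliet 8·12=96. Service 729; fixed 864; total 1593.
Option 2: {Brent, Pell, Kent}: Milton→Pell 5·18=90, Wirral→Pell 7·23=161, Farrow→Kent 3·22=66, Dover→Kent 4·13=52, Calder→Kent 4·13=52, Vance→Kent 11·5=55, Irby→Kent 2·12=24. Service 500; fixed 2115; total 2615.
Difference: |1593 − 2615| = 1022.

Option 1 is cheaper by 1022.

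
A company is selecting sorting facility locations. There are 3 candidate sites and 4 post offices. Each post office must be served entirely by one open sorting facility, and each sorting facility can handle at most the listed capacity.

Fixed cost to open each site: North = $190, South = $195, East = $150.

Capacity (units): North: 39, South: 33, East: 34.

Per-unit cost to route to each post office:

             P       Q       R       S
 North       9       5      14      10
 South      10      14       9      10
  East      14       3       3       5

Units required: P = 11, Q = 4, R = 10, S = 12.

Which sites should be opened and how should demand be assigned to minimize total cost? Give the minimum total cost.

Open {North, East}: P→North 9·11=99, Q→East 3·4=12, R→East 3·10=30, S→East 5·12=60.
Loads: North carries 11/39, East carries 26/34. Service 201; fixed 340; total 541.
Next best feasible plan costs 549.

Minimum total cost: 541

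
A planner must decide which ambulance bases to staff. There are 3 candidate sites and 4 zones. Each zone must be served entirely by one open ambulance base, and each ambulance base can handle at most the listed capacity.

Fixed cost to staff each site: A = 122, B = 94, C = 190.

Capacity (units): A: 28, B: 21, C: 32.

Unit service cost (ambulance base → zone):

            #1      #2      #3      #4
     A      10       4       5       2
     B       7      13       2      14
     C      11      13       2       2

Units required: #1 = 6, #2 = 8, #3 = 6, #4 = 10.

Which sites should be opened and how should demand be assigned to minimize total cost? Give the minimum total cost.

Open {A, B}: #1→B 7·6=42, #2→A 4·8=32, #3→B 2·6=12, #4→A 2·10=20.
Loads: A carries 18/28, B carries 12/21. Service 106; fixed 216; total 322.
Next best feasible plan costs 340.

Minimum total cost: 322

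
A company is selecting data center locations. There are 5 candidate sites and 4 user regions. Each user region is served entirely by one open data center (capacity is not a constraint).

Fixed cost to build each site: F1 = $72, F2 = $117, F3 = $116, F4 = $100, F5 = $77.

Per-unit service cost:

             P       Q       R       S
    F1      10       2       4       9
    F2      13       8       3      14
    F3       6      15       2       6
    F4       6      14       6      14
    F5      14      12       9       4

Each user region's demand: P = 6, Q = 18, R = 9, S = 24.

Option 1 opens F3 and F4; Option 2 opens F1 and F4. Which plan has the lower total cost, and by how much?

Option 2 is cheaper by 170.

Option 1: {F3, F4}: P→F3 6·6=36, Q→F4 14·18=252, R→F3 2·9=18, S→F3 6·24=144. Service 450; fixed 216; total 666.
Option 2: {F1, F4}: P→F4 6·6=36, Q→F1 2·18=36, R→F1 4·9=36, S→F1 9·24=216. Service 324; fixed 172; total 496.
Difference: |666 − 496| = 170.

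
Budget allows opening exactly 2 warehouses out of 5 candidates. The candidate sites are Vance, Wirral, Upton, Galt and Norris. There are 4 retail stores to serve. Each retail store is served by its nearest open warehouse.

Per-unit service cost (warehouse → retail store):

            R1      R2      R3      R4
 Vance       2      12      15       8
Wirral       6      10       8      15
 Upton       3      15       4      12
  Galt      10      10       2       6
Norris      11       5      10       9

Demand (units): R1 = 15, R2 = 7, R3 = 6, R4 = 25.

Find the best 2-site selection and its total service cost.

With exactly 2 open, each retail store uses its cheapest among the chosen.
{Vance, Galt}: R1→Vance 2·15=30, R2→Galt 10·7=70, R3→Galt 2·6=12, R4→Galt 6·25=150. Service cost 262.
{Upton, Galt}: service cost 277
{Wirral, Galt}: service cost 322
Among all 10 size-2 choices, {Vance, Galt} is lowest.

Choose Vance and Galt; total service cost 262.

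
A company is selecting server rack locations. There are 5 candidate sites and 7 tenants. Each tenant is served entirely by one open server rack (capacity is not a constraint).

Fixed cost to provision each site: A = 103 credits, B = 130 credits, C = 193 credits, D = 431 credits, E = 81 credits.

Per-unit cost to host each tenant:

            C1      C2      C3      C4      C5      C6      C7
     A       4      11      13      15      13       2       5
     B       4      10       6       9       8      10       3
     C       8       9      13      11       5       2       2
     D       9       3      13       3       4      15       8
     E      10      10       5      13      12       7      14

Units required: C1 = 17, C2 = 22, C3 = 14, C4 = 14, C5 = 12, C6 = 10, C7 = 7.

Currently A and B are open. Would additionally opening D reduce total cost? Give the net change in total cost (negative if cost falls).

Current service cost with {A, B}: 635.
Adding D: each tenant re-picks its cheapest; new service cost 349, saving 286.
Extra fixed cost: 431. Net change = 431 − 286 = 145.
(Totals: 868 → 1013.)

No — net change +145 (cost rises by 145).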